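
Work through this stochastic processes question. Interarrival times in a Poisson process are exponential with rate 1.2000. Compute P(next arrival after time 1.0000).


P(X > t) = exp(-lambda * t)
= exp(-1.2000 * 1.0000)
= exp(-1.2000) = 0.3012

0.3012


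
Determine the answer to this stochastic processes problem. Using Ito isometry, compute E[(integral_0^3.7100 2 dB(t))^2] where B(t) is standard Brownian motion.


By Ito isometry: E[(int f dB)^2] = int f^2 dt
= 2^2 * 3.7100
= 4 * 3.7100 = 14.8400

14.8400


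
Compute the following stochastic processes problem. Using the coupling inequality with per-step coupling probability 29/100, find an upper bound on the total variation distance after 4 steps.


TV distance bound <= (1-delta)^n
= (1 - 0.2900)^4
= 0.7100^4
= 0.2541

0.2541


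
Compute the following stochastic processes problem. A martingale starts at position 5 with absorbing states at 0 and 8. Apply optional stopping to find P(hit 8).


By optional stopping theorem: E(M at tau) = M(0) = 5
P(hit 8)*8 + P(hit 0)*0 = 5
P(hit 8) = (5 - 0)/(8 - 0) = 5/8 = 0.6250

0.6250


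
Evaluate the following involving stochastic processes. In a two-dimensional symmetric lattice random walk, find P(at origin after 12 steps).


P = C(12,6)^2 / 4^12
= 924^2 / 16777216
= 853776 / 16777216
= 0.0509

0.0509


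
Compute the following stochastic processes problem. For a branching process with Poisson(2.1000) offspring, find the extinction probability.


Since mu = 2.1000 > 1, extinction prob q < 1.
Solve s = exp(mu*(s-1)) iteratively.
q = 0.1779

0.1779


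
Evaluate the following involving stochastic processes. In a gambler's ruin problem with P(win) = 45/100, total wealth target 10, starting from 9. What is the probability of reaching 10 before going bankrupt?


Gambler's ruin formula:
r = q/p = 0.5500/0.4500 = 1.2222
P(win) = (1 - r^i)/(1 - r^N)
= (1 - 1.2222^9)/(1 - 1.2222^10)
= 0.7899

0.7899


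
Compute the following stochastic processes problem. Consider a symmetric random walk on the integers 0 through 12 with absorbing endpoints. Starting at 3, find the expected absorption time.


For symmetric RW on 0,...,N with absorbing barriers, E(i) = i*(N-i)
E(3) = 3 * 9 = 27

27


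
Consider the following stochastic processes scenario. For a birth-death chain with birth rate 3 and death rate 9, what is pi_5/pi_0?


For birth-death process, pi_n/pi_0 = (lambda/mu)^n
= (3/9)^5
= 0.0041

0.0041


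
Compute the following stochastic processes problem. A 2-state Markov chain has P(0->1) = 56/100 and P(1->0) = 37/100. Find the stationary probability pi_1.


Stationary distribution: pi_0 = p10/(p01+p10), pi_1 = p01/(p01+p10)
p01 = 0.5600, p10 = 0.3700
pi_1 = 0.6022

0.6022


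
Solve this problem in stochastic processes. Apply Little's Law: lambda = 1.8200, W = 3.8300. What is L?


Little's Law: L = lambda * W
= 1.8200 * 3.8300
= 6.9706

6.9706


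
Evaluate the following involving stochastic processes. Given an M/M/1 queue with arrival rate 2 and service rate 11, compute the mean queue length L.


rho = 2/11 = 0.1818
L = rho/(1-rho)
= 0.1818/0.8182
= 0.2222

0.2222


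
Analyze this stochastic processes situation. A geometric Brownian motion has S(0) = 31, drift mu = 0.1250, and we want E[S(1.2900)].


E[S(t)] = S(0) * exp(mu * t)
= 31 * exp(0.1250 * 1.2900)
= 31 * 1.1750
= 36.4243

36.4243


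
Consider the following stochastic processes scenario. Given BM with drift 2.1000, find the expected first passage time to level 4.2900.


Expected first passage time = a/mu
= 4.2900/2.1000
= 2.0429

2.0429


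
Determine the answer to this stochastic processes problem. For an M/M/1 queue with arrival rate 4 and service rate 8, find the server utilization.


rho = lambda/mu
= 4/8
= 0.5000

0.5000


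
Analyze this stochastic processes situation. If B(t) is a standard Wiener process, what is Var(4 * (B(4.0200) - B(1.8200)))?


Var(alpha*(B(t)-B(s))) = alpha^2 * (t-s)
= 4^2 * (4.0200 - 1.8200)
= 16 * 2.2000
= 35.2000

35.2000


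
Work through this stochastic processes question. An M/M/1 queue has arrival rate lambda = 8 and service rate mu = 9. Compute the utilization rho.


rho = lambda/mu
= 8/9
= 0.8889

0.8889


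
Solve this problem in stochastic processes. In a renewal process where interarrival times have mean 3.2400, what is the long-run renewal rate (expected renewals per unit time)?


Long-run renewal rate = 1/E(X)
= 1/3.2400
= 0.3086

0.3086


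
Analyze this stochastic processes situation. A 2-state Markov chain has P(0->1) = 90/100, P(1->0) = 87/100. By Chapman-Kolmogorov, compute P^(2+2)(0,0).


P^4 = P^2 * P^2
Computing via matrix multiplication of the transition matrix.
Entry (0,0) of P^4 = 0.6703

0.6703


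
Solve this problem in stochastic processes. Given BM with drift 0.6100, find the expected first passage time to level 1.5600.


Expected first passage time = a/mu
= 1.5600/0.6100
= 2.5574

2.5574


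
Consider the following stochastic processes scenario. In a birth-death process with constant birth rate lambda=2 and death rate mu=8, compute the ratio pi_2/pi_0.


For birth-death process, pi_n/pi_0 = (lambda/mu)^n
= (2/8)^2
= 0.0625

0.0625


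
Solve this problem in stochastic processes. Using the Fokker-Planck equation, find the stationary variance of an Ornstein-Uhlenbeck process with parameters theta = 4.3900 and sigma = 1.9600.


Stationary variance = sigma^2 / (2*theta)
= 1.9600^2 / (2*4.3900)
= 3.8416 / 8.7800
= 0.4375

0.4375


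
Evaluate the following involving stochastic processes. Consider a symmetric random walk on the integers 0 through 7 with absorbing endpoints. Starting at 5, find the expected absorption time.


For symmetric RW on 0,...,N with absorbing barriers, E(i) = i*(N-i)
E(5) = 5 * 2 = 10

10


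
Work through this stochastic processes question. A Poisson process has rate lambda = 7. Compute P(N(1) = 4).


P(N(t)=k) = (lambda*t)^k * exp(-lambda*t) / k!
lambda*t = 7
= 7^4 * exp(-7) / 4!
= 2401 * 9.1188e-04 / 24
= 0.0912

0.0912


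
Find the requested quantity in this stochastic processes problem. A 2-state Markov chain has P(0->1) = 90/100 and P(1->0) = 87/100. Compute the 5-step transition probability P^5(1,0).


Computing P^5 by matrix multiplication.
P = [[0.1000, 0.9000], [0.8700, 0.1300]]
After raising P to the power 5:
P^5(1,0) = 0.6246

0.6246


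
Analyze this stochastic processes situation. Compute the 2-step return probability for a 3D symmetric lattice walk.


P(return in 2 steps) = P(reverse first step) = 1/(2d)
= 1/6
= 0.1667

0.1667


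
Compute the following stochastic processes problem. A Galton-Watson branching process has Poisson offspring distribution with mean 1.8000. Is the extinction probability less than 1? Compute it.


Since mu = 1.8000 > 1, extinction prob q < 1.
Solve s = exp(mu*(s-1)) iteratively.
q = 0.2676

0.2676


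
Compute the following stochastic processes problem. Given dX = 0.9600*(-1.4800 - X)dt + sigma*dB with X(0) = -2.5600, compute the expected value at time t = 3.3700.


E[X(t)] = mu + (X(0) - mu)*exp(-theta*t)
= -1.4800 + (-2.5600 - -1.4800)*exp(-0.9600*3.3700)
= -1.4800 + -1.0800 * 0.0394
= -1.5225

-1.5225


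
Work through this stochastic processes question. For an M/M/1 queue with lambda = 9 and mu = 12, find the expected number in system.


rho = 9/12 = 0.7500
L = rho/(1-rho)
= 0.7500/0.2500
= 3.0000

3.0000


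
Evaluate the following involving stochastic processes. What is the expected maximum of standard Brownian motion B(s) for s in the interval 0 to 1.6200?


E(max B(s)) = sqrt(2t/pi)
= sqrt(2*1.6200/pi)
= sqrt(1.0313)
= 1.0155

1.0155


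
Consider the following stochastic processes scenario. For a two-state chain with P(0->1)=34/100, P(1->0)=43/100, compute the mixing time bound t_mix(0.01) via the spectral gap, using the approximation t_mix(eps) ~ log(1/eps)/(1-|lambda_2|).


lambda_2 = |1 - p01 - p10| = |1 - 0.3400 - 0.4300| = 0.2300
t_mix ~ log(1/eps)/(1 - |lambda_2|)
= log(100)/(1 - 0.2300) = 4.6052/0.7700
= 5.9807

5.9807


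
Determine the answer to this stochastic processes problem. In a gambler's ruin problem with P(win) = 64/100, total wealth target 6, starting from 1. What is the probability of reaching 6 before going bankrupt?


Gambler's ruin formula:
r = q/p = 0.3600/0.6400 = 0.5625
P(win) = (1 - r^i)/(1 - r^N)
= (1 - 0.5625^1)/(1 - 0.5625^6)
= 0.4518

0.4518


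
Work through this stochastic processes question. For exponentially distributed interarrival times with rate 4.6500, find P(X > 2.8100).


P(X > t) = exp(-lambda * t)
= exp(-4.6500 * 2.8100)
= exp(-13.0665) = 2.1149e-06

2.1149e-06


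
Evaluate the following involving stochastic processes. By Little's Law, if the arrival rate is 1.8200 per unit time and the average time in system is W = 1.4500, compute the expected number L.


Little's Law: L = lambda * W
= 1.8200 * 1.4500
= 2.6390

2.6390


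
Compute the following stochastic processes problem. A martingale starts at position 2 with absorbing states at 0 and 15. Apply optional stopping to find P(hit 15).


By optional stopping theorem: E(M at tau) = M(0) = 2
P(hit 15)*15 + P(hit 0)*0 = 2
P(hit 15) = (2 - 0)/(15 - 0) = 2/15 = 0.1333

0.1333


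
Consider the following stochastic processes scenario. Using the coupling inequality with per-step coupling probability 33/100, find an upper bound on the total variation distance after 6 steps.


TV distance bound <= (1-delta)^n
= (1 - 0.3300)^6
= 0.6700^6
= 0.0905

0.0905


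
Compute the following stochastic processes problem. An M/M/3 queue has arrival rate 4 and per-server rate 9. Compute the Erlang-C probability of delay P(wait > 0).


a = lambda/mu = 0.4444
rho = a/c = 0.1481
Erlang-C formula applied:
C(c,a) = 0.0110

0.0110


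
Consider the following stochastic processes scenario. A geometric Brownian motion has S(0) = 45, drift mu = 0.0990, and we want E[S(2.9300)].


E[S(t)] = S(0) * exp(mu * t)
= 45 * exp(0.0990 * 2.9300)
= 45 * 1.3365
= 60.1434

60.1434


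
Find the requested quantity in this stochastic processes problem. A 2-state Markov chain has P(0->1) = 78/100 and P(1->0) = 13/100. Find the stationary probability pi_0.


Stationary distribution: pi_0 = p10/(p01+p10), pi_1 = p01/(p01+p10)
p01 = 0.7800, p10 = 0.1300
pi_0 = 0.1429

0.1429


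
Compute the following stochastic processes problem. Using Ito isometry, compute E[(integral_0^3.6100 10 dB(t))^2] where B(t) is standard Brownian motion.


By Ito isometry: E[(int f dB)^2] = int f^2 dt
= 10^2 * 3.6100
= 100 * 3.6100 = 361.0000

361.0000


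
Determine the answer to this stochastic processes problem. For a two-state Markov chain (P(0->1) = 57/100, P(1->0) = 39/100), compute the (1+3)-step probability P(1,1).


P^4 = P^1 * P^3
Computing via matrix multiplication of the transition matrix.
Entry (1,1) of P^4 = 0.5938

0.5938


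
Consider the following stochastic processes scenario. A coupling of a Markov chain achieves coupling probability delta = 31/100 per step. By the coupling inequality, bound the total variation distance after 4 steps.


TV distance bound <= (1-delta)^n
= (1 - 0.3100)^4
= 0.6900^4
= 0.2267

0.2267


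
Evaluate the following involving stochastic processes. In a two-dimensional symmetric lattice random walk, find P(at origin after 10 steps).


P = C(10,5)^2 / 4^10
= 252^2 / 1048576
= 63504 / 1048576
= 0.0606

0.0606


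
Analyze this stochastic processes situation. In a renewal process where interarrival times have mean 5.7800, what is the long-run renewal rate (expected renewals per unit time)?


Long-run renewal rate = 1/E(X)
= 1/5.7800
= 0.1730

0.1730


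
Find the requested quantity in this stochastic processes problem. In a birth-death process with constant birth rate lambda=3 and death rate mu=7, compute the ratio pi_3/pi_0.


For birth-death process, pi_n/pi_0 = (lambda/mu)^n
= (3/7)^3
= 0.0787

0.0787


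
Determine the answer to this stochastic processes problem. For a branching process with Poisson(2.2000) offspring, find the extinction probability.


Since mu = 2.2000 > 1, extinction prob q < 1.
Solve s = exp(mu*(s-1)) iteratively.
q = 0.1563

0.1563


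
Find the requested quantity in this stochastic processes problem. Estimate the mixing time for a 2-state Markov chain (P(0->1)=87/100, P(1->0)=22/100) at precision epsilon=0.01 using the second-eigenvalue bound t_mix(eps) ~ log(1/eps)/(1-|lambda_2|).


lambda_2 = |1 - p01 - p10| = |1 - 0.8700 - 0.2200| = 0.0900
t_mix ~ log(1/eps)/(1 - |lambda_2|)
= log(100)/(1 - 0.0900) = 4.6052/0.9100
= 5.0606

5.0606


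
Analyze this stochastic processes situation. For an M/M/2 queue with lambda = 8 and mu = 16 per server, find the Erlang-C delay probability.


a = lambda/mu = 0.5000
rho = a/c = 0.2500
Erlang-C formula applied:
C(c,a) = 0.1000

0.1000


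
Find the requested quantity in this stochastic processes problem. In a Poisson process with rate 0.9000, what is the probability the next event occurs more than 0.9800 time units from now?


P(X > t) = exp(-lambda * t)
= exp(-0.9000 * 0.9800)
= exp(-0.8820) = 0.4140

0.4140


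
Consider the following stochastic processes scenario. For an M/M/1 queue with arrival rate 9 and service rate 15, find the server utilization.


rho = lambda/mu
= 9/15
= 0.6000

0.6000


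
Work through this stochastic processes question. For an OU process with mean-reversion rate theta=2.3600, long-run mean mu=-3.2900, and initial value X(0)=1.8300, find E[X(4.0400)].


E[X(t)] = mu + (X(0) - mu)*exp(-theta*t)
= -3.2900 + (1.8300 - -3.2900)*exp(-2.3600*4.0400)
= -3.2900 + 5.1200 * 7.2321e-05
= -3.2896

-3.2896


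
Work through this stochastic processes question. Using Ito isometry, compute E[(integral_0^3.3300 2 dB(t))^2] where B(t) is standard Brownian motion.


By Ito isometry: E[(int f dB)^2] = int f^2 dt
= 2^2 * 3.3300
= 4 * 3.3300 = 13.3200

13.3200


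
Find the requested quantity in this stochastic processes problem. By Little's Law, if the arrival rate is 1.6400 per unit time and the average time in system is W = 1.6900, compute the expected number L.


Little's Law: L = lambda * W
= 1.6400 * 1.6900
= 2.7716

2.7716


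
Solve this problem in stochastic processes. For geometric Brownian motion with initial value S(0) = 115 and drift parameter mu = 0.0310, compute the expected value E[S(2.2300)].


E[S(t)] = S(0) * exp(mu * t)
= 115 * exp(0.0310 * 2.2300)
= 115 * 1.0716
= 123.2312

123.2312


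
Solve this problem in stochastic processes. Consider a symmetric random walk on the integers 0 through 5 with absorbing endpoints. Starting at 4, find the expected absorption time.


For symmetric RW on 0,...,N with absorbing barriers, E(i) = i*(N-i)
E(4) = 4 * 1 = 4

4


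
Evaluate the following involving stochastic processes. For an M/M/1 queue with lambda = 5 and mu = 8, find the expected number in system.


rho = 5/8 = 0.6250
L = rho/(1-rho)
= 0.6250/0.3750
= 1.6667

1.6667


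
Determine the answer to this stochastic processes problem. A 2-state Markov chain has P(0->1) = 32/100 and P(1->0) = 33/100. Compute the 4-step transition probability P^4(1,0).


Computing P^4 by matrix multiplication.
P = [[0.6800, 0.3200], [0.3300, 0.6700]]
After raising P to the power 4:
P^4(1,0) = 0.5001

0.5001


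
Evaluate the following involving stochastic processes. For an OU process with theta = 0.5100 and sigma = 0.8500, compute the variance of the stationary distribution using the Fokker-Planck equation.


Stationary variance = sigma^2 / (2*theta)
= 0.8500^2 / (2*0.5100)
= 0.7225 / 1.0200
= 0.7083

0.7083


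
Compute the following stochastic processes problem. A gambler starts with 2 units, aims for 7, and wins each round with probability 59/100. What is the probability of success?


Gambler's ruin formula:
r = q/p = 0.4100/0.5900 = 0.6949
P(win) = (1 - r^i)/(1 - r^N)
= (1 - 0.6949^2)/(1 - 0.6949^7)
= 0.5610

0.5610


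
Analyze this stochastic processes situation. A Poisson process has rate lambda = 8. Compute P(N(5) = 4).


P(N(t)=k) = (lambda*t)^k * exp(-lambda*t) / k!
lambda*t = 40
= 40^4 * exp(-40) / 4!
= 2560000 * 4.2484e-18 / 24
= 4.5316e-13

4.5316e-13


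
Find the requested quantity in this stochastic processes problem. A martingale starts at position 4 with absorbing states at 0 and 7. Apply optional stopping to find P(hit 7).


By optional stopping theorem: E(M at tau) = M(0) = 4
P(hit 7)*7 + P(hit 0)*0 = 4
P(hit 7) = (4 - 0)/(7 - 0) = 4/7 = 0.5714

0.5714


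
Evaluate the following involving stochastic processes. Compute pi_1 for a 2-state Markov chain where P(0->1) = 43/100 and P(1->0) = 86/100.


Stationary distribution: pi_0 = p10/(p01+p10), pi_1 = p01/(p01+p10)
p01 = 0.4300, p10 = 0.8600
pi_1 = 0.3333

0.3333


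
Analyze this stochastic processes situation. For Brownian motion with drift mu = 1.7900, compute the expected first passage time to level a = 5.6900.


Expected first passage time = a/mu
= 5.6900/1.7900
= 3.1788

3.1788


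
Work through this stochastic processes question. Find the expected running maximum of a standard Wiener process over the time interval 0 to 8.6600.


E(max B(s)) = sqrt(2t/pi)
= sqrt(2*8.6600/pi)
= sqrt(5.5131)
= 2.3480

2.3480


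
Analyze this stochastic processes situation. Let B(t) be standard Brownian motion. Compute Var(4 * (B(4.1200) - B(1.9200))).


Var(alpha*(B(t)-B(s))) = alpha^2 * (t-s)
= 4^2 * (4.1200 - 1.9200)
= 16 * 2.2000
= 35.2000

35.2000


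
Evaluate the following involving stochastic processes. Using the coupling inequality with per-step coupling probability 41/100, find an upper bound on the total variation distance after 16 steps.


TV distance bound <= (1-delta)^n
= (1 - 0.4100)^16
= 0.5900^16
= 2.1559e-04

2.1559e-04


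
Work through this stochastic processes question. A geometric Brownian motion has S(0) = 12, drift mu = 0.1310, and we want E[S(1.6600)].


E[S(t)] = S(0) * exp(mu * t)
= 12 * exp(0.1310 * 1.6600)
= 12 * 1.2429
= 14.9150

14.9150


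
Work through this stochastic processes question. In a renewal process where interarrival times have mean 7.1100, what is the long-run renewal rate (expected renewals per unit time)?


Long-run renewal rate = 1/E(X)
= 1/7.1100
= 0.1406

0.1406


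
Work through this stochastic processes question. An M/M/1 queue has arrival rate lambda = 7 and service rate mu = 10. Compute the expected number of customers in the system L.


rho = 7/10 = 0.7000
L = rho/(1-rho)
= 0.7000/0.3000
= 2.3333

2.3333


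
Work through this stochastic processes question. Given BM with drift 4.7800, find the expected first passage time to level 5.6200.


Expected first passage time = a/mu
= 5.6200/4.7800
= 1.1757

1.1757


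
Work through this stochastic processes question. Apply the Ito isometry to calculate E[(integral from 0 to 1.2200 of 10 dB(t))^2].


By Ito isometry: E[(int f dB)^2] = int f^2 dt
= 10^2 * 1.2200
= 100 * 1.2200 = 122.0000

122.0000


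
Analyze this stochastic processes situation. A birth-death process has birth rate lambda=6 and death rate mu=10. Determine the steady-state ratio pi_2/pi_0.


For birth-death process, pi_n/pi_0 = (lambda/mu)^n
= (6/10)^2
= 0.3600

0.3600


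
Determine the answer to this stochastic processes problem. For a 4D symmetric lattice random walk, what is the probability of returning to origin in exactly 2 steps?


P(return in 2 steps) = P(reverse first step) = 1/(2d)
= 1/8
= 0.1250

0.1250


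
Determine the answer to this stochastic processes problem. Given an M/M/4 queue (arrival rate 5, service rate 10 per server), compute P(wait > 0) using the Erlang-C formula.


a = lambda/mu = 0.5000
rho = a/c = 0.1250
Erlang-C formula applied:
C(c,a) = 0.0018

0.0018


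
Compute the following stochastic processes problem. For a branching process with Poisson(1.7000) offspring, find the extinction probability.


Since mu = 1.7000 > 1, extinction prob q < 1.
Solve s = exp(mu*(s-1)) iteratively.
q = 0.3088

0.3088


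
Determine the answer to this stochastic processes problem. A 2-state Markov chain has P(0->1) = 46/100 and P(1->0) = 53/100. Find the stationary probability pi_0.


Stationary distribution: pi_0 = p10/(p01+p10), pi_1 = p01/(p01+p10)
p01 = 0.4600, p10 = 0.5300
pi_0 = 0.5354

0.5354


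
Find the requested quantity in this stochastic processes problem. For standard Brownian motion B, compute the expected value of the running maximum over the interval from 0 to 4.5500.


E(max B(s)) = sqrt(2t/pi)
= sqrt(2*4.5500/pi)
= sqrt(2.8966)
= 1.7019

1.7019


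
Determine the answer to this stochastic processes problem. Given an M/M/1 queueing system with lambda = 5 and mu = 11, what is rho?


rho = lambda/mu
= 5/11
= 0.4545

0.4545


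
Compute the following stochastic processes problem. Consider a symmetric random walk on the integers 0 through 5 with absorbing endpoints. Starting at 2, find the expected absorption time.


For symmetric RW on 0,...,N with absorbing barriers, E(i) = i*(N-i)
E(2) = 2 * 3 = 6

6


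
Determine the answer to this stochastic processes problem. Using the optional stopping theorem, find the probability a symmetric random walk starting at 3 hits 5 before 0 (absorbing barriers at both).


By optional stopping theorem: E(M at tau) = M(0) = 3
P(hit 5)*5 + P(hit 0)*0 = 3
P(hit 5) = (3 - 0)/(5 - 0) = 3/5 = 0.6000

0.6000


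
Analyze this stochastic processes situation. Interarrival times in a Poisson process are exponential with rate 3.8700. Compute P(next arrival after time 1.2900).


P(X > t) = exp(-lambda * t)
= exp(-3.8700 * 1.2900)
= exp(-4.9923) = 0.0068

0.0068


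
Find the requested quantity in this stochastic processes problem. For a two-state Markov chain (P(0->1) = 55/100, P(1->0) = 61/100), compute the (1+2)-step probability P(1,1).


P^3 = P^1 * P^2
Computing via matrix multiplication of the transition matrix.
Entry (1,1) of P^3 = 0.4720

0.4720


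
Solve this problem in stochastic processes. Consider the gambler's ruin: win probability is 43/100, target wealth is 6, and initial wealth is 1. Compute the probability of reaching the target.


Gambler's ruin formula:
r = q/p = 0.5700/0.4300 = 1.3256
P(win) = (1 - r^i)/(1 - r^N)
= (1 - 1.3256^1)/(1 - 1.3256^6)
= 0.0736

0.0736


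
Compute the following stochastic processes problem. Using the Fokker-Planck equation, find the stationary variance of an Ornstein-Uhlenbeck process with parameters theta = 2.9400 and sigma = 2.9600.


Stationary variance = sigma^2 / (2*theta)
= 2.9600^2 / (2*2.9400)
= 8.7616 / 5.8800
= 1.4901

1.4901


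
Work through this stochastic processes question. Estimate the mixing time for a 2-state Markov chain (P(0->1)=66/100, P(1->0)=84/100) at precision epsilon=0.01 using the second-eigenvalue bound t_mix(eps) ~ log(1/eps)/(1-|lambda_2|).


lambda_2 = |1 - p01 - p10| = |1 - 0.6600 - 0.8400| = 0.5000
t_mix ~ log(1/eps)/(1 - |lambda_2|)
= log(100)/(1 - 0.5000) = 4.6052/0.5000
= 9.2103

9.2103


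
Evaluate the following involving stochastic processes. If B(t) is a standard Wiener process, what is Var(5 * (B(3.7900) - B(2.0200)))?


Var(alpha*(B(t)-B(s))) = alpha^2 * (t-s)
= 5^2 * (3.7900 - 2.0200)
= 25 * 1.7700
= 44.2500

44.2500


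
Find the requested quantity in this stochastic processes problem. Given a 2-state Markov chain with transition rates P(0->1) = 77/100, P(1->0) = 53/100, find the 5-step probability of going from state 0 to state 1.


Computing P^5 by matrix multiplication.
P = [[0.2300, 0.7700], [0.5300, 0.4700]]
After raising P to the power 5:
P^5(0,1) = 0.5937

0.5937


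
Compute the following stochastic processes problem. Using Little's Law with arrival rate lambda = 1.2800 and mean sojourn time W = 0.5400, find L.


Little's Law: L = lambda * W
= 1.2800 * 0.5400
= 0.6912

0.6912


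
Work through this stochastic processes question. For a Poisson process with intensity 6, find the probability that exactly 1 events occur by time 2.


P(N(t)=k) = (lambda*t)^k * exp(-lambda*t) / k!
lambda*t = 12
= 12^1 * exp(-12) / 1!
= 12 * 6.1442e-06 / 1
= 7.3731e-05

7.3731e-05


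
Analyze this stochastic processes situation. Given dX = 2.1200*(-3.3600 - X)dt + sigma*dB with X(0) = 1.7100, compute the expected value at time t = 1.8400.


E[X(t)] = mu + (X(0) - mu)*exp(-theta*t)
= -3.3600 + (1.7100 - -3.3600)*exp(-2.1200*1.8400)
= -3.3600 + 5.0700 * 0.0202
= -3.2575

-3.2575


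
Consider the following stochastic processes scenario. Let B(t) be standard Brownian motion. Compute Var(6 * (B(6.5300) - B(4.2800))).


Var(alpha*(B(t)-B(s))) = alpha^2 * (t-s)
= 6^2 * (6.5300 - 4.2800)
= 36 * 2.2500
= 81.0000

81.0000


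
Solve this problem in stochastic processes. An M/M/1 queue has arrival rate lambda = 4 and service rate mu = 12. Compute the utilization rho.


rho = lambda/mu
= 4/12
= 0.3333

0.3333


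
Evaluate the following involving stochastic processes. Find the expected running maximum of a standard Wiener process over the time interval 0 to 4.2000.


E(max B(s)) = sqrt(2t/pi)
= sqrt(2*4.2000/pi)
= sqrt(2.6738)
= 1.6352

1.6352


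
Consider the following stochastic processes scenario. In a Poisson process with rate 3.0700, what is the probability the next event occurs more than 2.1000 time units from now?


P(X > t) = exp(-lambda * t)
= exp(-3.0700 * 2.1000)
= exp(-6.4470) = 0.0016

0.0016


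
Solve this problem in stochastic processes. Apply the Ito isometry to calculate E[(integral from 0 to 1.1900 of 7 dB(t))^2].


By Ito isometry: E[(int f dB)^2] = int f^2 dt
= 7^2 * 1.1900
= 49 * 1.1900 = 58.3100

58.3100


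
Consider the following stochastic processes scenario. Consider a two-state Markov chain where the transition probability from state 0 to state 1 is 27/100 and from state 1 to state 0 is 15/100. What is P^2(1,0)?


Computing P^2 by matrix multiplication.
P = [[0.7300, 0.2700], [0.1500, 0.8500]]
After raising P to the power 2:
P^2(1,0) = 0.2370

0.2370


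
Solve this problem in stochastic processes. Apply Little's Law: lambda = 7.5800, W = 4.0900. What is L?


Little's Law: L = lambda * W
= 7.5800 * 4.0900
= 31.0022

31.0022


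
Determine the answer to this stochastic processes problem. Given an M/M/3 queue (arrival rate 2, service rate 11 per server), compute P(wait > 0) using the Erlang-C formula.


a = lambda/mu = 0.1818
rho = a/c = 0.0606
Erlang-C formula applied:
C(c,a) = 8.8909e-04

8.8909e-04


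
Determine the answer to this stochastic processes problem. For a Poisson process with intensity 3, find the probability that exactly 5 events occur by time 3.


P(N(t)=k) = (lambda*t)^k * exp(-lambda*t) / k!
lambda*t = 9
= 9^5 * exp(-9) / 5!
= 59049 * 1.2341e-04 / 120
= 0.0607

0.0607


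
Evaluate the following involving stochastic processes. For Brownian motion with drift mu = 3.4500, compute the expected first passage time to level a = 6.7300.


Expected first passage time = a/mu
= 6.7300/3.4500
= 1.9507

1.9507


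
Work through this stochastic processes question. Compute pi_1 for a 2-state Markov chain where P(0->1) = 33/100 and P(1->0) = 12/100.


Stationary distribution: pi_0 = p10/(p01+p10), pi_1 = p01/(p01+p10)
p01 = 0.3300, p10 = 0.1200
pi_1 = 0.7333

0.7333


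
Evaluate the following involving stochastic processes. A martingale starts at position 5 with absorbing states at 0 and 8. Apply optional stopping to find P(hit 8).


By optional stopping theorem: E(M at tau) = M(0) = 5
P(hit 8)*8 + P(hit 0)*0 = 5
P(hit 8) = (5 - 0)/(8 - 0) = 5/8 = 0.6250

0.6250


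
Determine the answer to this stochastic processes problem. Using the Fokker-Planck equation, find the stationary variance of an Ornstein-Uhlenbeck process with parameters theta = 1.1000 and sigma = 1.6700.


Stationary variance = sigma^2 / (2*theta)
= 1.6700^2 / (2*1.1000)
= 2.7889 / 2.2000
= 1.2677

1.2677


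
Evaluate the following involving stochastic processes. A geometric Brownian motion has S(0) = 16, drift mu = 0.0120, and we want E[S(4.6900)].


E[S(t)] = S(0) * exp(mu * t)
= 16 * exp(0.0120 * 4.6900)
= 16 * 1.0579
= 16.9263

16.9263


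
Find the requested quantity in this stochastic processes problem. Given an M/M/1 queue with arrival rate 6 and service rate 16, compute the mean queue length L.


rho = 6/16 = 0.3750
L = rho/(1-rho)
= 0.3750/0.6250
= 0.6000

0.6000


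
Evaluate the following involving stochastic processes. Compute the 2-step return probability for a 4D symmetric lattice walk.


P(return in 2 steps) = P(reverse first step) = 1/(2d)
= 1/8
= 0.1250

0.1250


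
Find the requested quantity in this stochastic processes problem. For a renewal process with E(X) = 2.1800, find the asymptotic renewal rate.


Long-run renewal rate = 1/E(X)
= 1/2.1800
= 0.4587

0.4587


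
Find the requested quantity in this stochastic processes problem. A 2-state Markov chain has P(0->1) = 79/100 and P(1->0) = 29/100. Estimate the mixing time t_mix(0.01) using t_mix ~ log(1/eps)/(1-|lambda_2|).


lambda_2 = |1 - p01 - p10| = |1 - 0.7900 - 0.2900| = 0.0800
t_mix ~ log(1/eps)/(1 - |lambda_2|)
= log(100)/(1 - 0.0800) = 4.6052/0.9200
= 5.0056

5.0056


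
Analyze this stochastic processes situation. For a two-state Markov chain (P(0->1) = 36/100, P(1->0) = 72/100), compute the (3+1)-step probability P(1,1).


P^4 = P^3 * P^1
Computing via matrix multiplication of the transition matrix.
Entry (1,1) of P^4 = 0.3334

0.3334


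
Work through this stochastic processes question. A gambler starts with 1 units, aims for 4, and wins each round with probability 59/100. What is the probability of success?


Gambler's ruin formula:
r = q/p = 0.4100/0.5900 = 0.6949
P(win) = (1 - r^i)/(1 - r^N)
= (1 - 0.6949^1)/(1 - 0.6949^4)
= 0.3979

0.3979


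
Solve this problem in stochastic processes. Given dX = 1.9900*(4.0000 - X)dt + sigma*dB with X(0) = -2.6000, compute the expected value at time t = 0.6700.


E[X(t)] = mu + (X(0) - mu)*exp(-theta*t)
= 4.0000 + (-2.6000 - 4.0000)*exp(-1.9900*0.6700)
= 4.0000 + -6.6000 * 0.2636
= 2.2602

2.2602


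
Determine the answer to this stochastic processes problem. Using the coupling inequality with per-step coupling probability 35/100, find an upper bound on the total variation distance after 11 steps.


TV distance bound <= (1-delta)^n
= (1 - 0.3500)^11
= 0.6500^11
= 0.0088

0.0088


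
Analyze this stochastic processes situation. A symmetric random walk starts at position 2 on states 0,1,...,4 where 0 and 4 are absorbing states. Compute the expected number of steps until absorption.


For symmetric RW on 0,...,N with absorbing barriers, E(i) = i*(N-i)
E(2) = 2 * 2 = 4

4


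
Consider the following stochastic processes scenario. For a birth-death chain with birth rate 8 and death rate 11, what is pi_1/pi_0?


For birth-death process, pi_n/pi_0 = (lambda/mu)^n
= (8/11)^1
= 0.7273

0.7273


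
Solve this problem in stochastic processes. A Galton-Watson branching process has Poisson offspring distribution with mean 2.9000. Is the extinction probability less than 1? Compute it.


Since mu = 2.9000 > 1, extinction prob q < 1.
Solve s = exp(mu*(s-1)) iteratively.
q = 0.0668

0.0668


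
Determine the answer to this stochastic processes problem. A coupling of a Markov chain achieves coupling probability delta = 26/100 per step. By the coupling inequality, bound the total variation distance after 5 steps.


TV distance bound <= (1-delta)^n
= (1 - 0.2600)^5
= 0.7400^5
= 0.2219

0.2219


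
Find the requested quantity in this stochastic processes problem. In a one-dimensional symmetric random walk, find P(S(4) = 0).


P(S(4) = 0) = C(4,2) / 4^2
= 6 / 16
= 0.3750

0.3750


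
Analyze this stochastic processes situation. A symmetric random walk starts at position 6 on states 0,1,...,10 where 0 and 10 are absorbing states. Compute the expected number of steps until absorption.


For symmetric RW on 0,...,N with absorbing barriers, E(i) = i*(N-i)
E(6) = 6 * 4 = 24

24


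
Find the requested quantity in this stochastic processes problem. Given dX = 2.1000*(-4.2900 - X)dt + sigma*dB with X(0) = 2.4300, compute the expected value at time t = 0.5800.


E[X(t)] = mu + (X(0) - mu)*exp(-theta*t)
= -4.2900 + (2.4300 - -4.2900)*exp(-2.1000*0.5800)
= -4.2900 + 6.7200 * 0.2958
= -2.3021

-2.3021


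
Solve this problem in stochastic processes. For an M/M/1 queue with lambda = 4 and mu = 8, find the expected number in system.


rho = 4/8 = 0.5000
L = rho/(1-rho)
= 0.5000/0.5000
= 1.0000

1.0000


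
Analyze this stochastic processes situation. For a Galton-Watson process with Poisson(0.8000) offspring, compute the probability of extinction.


Since mu = 0.8000 <= 1, extinction probability = 1.

1.0000


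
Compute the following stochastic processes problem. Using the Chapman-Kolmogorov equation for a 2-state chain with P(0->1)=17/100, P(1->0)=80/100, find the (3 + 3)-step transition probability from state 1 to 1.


P^6 = P^3 * P^3
Computing via matrix multiplication of the transition matrix.
Entry (1,1) of P^6 = 0.1753

0.1753


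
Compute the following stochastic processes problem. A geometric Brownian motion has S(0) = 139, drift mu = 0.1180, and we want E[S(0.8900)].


E[S(t)] = S(0) * exp(mu * t)
= 139 * exp(0.1180 * 0.8900)
= 139 * 1.1107
= 154.3919

154.3919


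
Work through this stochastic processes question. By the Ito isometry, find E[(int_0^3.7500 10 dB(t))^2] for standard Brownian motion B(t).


By Ito isometry: E[(int f dB)^2] = int f^2 dt
= 10^2 * 3.7500
= 100 * 3.7500 = 375.0000

375.0000


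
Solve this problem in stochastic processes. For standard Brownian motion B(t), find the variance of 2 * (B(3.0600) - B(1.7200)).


Var(alpha*(B(t)-B(s))) = alpha^2 * (t-s)
= 2^2 * (3.0600 - 1.7200)
= 4 * 1.3400
= 5.3600

5.3600


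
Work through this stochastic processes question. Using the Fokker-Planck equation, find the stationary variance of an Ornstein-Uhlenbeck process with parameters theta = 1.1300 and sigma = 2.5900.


Stationary variance = sigma^2 / (2*theta)
= 2.5900^2 / (2*1.1300)
= 6.7081 / 2.2600
= 2.9682

2.9682


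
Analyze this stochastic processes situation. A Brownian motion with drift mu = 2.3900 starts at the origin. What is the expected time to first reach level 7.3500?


Expected first passage time = a/mu
= 7.3500/2.3900
= 3.0753

3.0753


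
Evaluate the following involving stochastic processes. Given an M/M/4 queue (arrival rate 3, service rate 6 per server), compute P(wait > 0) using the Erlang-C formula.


a = lambda/mu = 0.5000
rho = a/c = 0.1250
Erlang-C formula applied:
C(c,a) = 0.0018

0.0018


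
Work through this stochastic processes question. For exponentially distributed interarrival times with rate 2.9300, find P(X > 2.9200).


P(X > t) = exp(-lambda * t)
= exp(-2.9300 * 2.9200)
= exp(-8.5556) = 1.9246e-04

1.9246e-04


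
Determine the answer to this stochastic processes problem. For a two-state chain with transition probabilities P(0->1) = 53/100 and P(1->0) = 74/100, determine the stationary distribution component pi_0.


Stationary distribution: pi_0 = p10/(p01+p10), pi_1 = p01/(p01+p10)
p01 = 0.5300, p10 = 0.7400
pi_0 = 0.5827

0.5827


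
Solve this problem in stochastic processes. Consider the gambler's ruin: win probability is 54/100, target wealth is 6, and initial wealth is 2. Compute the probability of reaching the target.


Gambler's ruin formula:
r = q/p = 0.4600/0.5400 = 0.8519
P(win) = (1 - r^i)/(1 - r^N)
= (1 - 0.8519^2)/(1 - 0.8519^6)
= 0.4440

0.4440


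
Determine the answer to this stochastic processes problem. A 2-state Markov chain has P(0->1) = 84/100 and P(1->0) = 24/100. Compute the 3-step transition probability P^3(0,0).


Computing P^3 by matrix multiplication.
P = [[0.1600, 0.8400], [0.2400, 0.7600]]
After raising P to the power 3:
P^3(0,0) = 0.2218

0.2218


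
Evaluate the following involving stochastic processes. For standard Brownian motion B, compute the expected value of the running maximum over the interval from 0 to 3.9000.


E(max B(s)) = sqrt(2t/pi)
= sqrt(2*3.9000/pi)
= sqrt(2.4828)
= 1.5757

1.5757


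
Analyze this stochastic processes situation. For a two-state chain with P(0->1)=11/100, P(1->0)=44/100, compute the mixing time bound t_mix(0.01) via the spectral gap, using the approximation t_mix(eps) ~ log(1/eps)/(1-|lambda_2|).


lambda_2 = |1 - p01 - p10| = |1 - 0.1100 - 0.4400| = 0.4500
t_mix ~ log(1/eps)/(1 - |lambda_2|)
= log(100)/(1 - 0.4500) = 4.6052/0.5500
= 8.3730

8.3730


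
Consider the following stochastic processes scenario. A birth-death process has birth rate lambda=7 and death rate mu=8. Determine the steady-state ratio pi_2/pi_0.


For birth-death process, pi_n/pi_0 = (lambda/mu)^n
= (7/8)^2
= 0.7656

0.7656


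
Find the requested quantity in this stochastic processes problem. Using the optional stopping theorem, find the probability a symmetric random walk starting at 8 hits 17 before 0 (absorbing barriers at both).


By optional stopping theorem: E(M at tau) = M(0) = 8
P(hit 17)*17 + P(hit 0)*0 = 8
P(hit 17) = (8 - 0)/(17 - 0) = 8/17 = 0.4706

0.4706


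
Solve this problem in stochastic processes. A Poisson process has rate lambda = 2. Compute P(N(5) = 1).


P(N(t)=k) = (lambda*t)^k * exp(-lambda*t) / k!
lambda*t = 10
= 10^1 * exp(-10) / 1!
= 10 * 4.5400e-05 / 1
= 4.5400e-04

4.5400e-04


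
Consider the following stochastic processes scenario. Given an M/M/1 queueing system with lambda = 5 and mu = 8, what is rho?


rho = lambda/mu
= 5/8
= 0.6250

0.6250


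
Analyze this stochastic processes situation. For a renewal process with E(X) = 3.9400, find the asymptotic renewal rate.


Long-run renewal rate = 1/E(X)
= 1/3.9400
= 0.2538

0.2538


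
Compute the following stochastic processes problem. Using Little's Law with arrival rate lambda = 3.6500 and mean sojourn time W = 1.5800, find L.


Little's Law: L = lambda * W
= 3.6500 * 1.5800
= 5.7670

5.7670


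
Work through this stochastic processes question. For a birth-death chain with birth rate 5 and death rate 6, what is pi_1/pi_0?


For birth-death process, pi_n/pi_0 = (lambda/mu)^n
= (5/6)^1
= 0.8333

0.8333


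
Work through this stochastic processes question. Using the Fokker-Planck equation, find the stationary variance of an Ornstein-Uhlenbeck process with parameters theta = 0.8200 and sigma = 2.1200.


Stationary variance = sigma^2 / (2*theta)
= 2.1200^2 / (2*0.8200)
= 4.4944 / 1.6400
= 2.7405

2.7405


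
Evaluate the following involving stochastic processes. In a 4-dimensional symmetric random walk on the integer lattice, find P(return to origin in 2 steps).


P(return in 2 steps) = P(reverse first step) = 1/(2d)
= 1/8
= 0.1250

0.1250


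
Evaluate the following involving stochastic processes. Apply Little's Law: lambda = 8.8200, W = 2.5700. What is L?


Little's Law: L = lambda * W
= 8.8200 * 2.5700
= 22.6674

22.6674


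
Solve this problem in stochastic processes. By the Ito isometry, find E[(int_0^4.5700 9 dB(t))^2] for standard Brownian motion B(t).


By Ito isometry: E[(int f dB)^2] = int f^2 dt
= 9^2 * 4.5700
= 81 * 4.5700 = 370.1700

370.1700


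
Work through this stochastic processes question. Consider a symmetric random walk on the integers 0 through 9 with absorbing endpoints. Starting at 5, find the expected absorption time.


For symmetric RW on 0,...,N with absorbing barriers, E(i) = i*(N-i)
E(5) = 5 * 4 = 20

20


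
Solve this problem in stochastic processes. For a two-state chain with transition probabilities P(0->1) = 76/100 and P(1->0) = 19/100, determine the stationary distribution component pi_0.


Stationary distribution: pi_0 = p10/(p01+p10), pi_1 = p01/(p01+p10)
p01 = 0.7600, p10 = 0.1900
pi_0 = 0.2000

0.2000
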